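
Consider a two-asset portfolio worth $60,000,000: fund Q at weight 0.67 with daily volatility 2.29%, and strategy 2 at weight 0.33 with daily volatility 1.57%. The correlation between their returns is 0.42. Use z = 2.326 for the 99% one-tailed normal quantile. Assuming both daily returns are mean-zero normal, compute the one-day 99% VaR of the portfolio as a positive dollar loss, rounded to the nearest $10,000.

σ_p² = 0.67²·2.29² + 0.33²·1.57² + 2·0.42·0.67·0.33·2.29·1.57 = 3.2902 (%²).
σ_p = √3.2902 = 1.814%.
VaR = 2.326 × 1.814% = 4.219%; on $60,000,000 that is $2,531,400.

$2,530,000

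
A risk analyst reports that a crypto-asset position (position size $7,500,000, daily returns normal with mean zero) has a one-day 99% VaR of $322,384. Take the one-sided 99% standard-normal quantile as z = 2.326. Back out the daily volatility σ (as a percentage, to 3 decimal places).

VaR as a fraction: $322,384 / $7,500,000 = 4.298%.
σ = VaR / z = 4.298% / 2.326 = 1.848%.

1.848%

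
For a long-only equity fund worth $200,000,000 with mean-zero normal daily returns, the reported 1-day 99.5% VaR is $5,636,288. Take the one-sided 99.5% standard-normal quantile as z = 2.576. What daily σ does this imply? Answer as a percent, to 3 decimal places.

VaR as a fraction: $5,636,288 / $200,000,000 = 2.818%.
σ = VaR / z = 2.818% / 2.576 = 1.094%.

1.094%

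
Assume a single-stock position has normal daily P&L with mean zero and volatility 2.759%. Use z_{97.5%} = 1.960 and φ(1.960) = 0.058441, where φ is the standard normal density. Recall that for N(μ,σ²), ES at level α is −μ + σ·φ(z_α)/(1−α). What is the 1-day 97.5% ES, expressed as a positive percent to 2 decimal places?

6.45%

Tail multiplier: φ(z)/(1−α) = 0.058441 / 0.025 = 2.338.
ES = 2.759% × 2.338 = 6.451%.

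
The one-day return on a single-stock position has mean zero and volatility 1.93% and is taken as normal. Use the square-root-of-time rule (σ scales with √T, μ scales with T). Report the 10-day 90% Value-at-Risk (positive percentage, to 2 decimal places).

7.82%

At 90%, z = 1.282.
σ_{10d} = 1.93% × √10 = 6.103%.
VaR = 1.282 × 6.103% = 7.824%.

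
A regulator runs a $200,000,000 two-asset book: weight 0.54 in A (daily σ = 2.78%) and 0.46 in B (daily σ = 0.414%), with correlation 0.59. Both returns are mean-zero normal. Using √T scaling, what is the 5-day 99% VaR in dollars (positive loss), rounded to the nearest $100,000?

$16,900,000

σ_p = √(0.54²·2.78² + 0.46²·0.414² + 2·0.59·0.54·0.46·2.78·0.414) = 1.621%.
σ_{5d} = 1.621% × √5 = 3.625%.
z(99%) = 2.326.
VaR = 2.326 × 3.625% = 8.432%; on $200,000,000 that is $16,864,000.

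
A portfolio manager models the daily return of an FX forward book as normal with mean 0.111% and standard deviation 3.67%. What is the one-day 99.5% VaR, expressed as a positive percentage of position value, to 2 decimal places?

9.34%

At 99.5% one-sided, z = 2.576.
VaR = −μ + z·σ = −(0.111%) + 2.576 × 3.67% = 9.343%.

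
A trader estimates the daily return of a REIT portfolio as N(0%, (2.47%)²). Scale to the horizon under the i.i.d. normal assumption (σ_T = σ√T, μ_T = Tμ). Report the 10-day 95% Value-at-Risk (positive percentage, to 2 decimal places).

12.85%

At 95%, z = 1.645.
σ_{10d} = 2.47% × √10 = 7.811%.
VaR = 1.645 × 7.811% = 12.849%.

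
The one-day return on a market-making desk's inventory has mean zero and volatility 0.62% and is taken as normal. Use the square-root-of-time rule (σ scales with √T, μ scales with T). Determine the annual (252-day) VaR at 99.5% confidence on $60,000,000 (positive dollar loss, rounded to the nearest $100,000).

At 99.5%, z = 2.576.
σ_{252d} = 0.62% × √252 = 9.842%.
VaR = 2.576 × 9.842% = 25.353%.
On $60,000,000: 0.25353 × $60,000,000 = $15,211,800.

$15,200,000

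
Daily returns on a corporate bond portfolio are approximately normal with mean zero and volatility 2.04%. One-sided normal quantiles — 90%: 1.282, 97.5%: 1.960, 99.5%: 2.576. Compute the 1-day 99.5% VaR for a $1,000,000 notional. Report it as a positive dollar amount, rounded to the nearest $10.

$52,550

VaR = z·σ = 2.576 × 2.04% = 5.255%.
On $1,000,000: 0.05255 × $1,000,000 = $52,550.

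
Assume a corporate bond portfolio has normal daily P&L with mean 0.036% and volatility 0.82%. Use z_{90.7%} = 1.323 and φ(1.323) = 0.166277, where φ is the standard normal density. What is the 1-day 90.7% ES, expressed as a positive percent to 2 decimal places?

Tail multiplier: φ(z)/(1−α) = 0.166277 / 0.093 = 1.788.
ES = −(0.036%) + 0.82% × 1.788 = 1.430%.

1.43%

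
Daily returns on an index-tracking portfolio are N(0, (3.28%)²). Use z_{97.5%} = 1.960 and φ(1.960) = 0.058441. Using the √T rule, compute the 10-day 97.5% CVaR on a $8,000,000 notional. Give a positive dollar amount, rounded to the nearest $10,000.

σ_{10d} = 3.28% × √10 = 10.372%.
ES multiplier = φ(z)/(1−α) = 0.058441/0.025 = 2.338.
ES = 10.372% × 2.338 = 24.250%; on $8,000,000: $1,940,000.

$1,940,000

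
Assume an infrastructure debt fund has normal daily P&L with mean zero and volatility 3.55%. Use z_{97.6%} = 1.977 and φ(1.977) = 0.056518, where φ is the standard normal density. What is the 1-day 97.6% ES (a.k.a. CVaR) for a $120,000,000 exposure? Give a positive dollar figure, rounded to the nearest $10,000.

$10,030,000

Tail multiplier: φ(z)/(1−α) = 0.056518 / 0.024 = 2.355.
ES = 3.55% × 2.355 = 8.360%.
On $120,000,000: 0.08360 × $120,000,000 = $10,032,000.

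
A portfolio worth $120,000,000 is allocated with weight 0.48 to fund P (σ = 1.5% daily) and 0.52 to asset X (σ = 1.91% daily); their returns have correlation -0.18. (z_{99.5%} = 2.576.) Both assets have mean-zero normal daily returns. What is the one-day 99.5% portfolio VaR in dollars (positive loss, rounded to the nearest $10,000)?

σ_p² = 0.48²·1.5² + 0.52²·1.91² + 2·-0.18·0.48·0.52·1.5·1.91 = 1.2474 (%²).
σ_p = √1.2474 = 1.117%.
VaR = 2.576 × 1.117% = 2.877%; on $120,000,000 that is $3,452,400.

$3,450,000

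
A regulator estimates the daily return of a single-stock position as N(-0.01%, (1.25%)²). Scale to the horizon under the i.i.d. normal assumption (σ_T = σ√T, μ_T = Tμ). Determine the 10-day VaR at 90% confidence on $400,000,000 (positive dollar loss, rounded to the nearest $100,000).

At 90%, z = 1.282.
σ_{10d} = 1.25% × √10 = 3.953%; μ_{10d} = 10 × -0.01% = -0.100%.
VaR = −(-0.100%) + 1.282 × 3.953% = 5.168%.
On $400,000,000: 0.05168 × $400,000,000 = $20,672,000.

$20,700,000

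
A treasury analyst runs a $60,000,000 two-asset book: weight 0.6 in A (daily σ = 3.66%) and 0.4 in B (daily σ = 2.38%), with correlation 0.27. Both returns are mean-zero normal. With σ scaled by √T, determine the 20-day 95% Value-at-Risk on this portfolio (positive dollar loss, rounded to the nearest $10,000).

$11,560,000

σ_p = √(0.6²·3.66² + 0.4²·2.38² + 2·0.27·0.6·0.4·3.66·2.38) = 2.619%.
σ_{20d} = 2.619% × √20 = 11.713%.
z(95%) = 1.645.
VaR = 1.645 × 11.713% = 19.268%; on $60,000,000 that is $11,560,800.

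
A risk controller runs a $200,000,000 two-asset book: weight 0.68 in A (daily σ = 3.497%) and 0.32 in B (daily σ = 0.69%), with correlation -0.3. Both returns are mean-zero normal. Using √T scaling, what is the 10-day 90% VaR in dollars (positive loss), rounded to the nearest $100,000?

$18,800,000

σ_p = √(0.68²·3.497² + 0.32²·0.69² + 2·-0.3·0.68·0.32·3.497·0.69) = 2.321%.
σ_{10d} = 2.321% × √10 = 7.340%.
z(90%) = 1.282.
VaR = 1.282 × 7.340% = 9.410%; on $200,000,000 that is $18,820,000.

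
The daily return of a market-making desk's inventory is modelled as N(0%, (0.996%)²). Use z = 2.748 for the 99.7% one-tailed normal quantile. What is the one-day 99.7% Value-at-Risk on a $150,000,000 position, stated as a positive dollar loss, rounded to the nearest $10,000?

$4,110,000

VaR = z·σ = 2.748 × 0.996% = 2.737%.
On $150,000,000: 0.02737 × $150,000,000 = $4,105,500.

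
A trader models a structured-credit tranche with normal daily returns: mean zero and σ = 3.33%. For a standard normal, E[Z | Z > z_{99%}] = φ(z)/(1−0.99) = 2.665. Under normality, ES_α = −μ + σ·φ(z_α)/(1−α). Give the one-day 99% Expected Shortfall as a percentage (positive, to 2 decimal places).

8.87%

ES = 3.33% × 2.665 = 8.874%.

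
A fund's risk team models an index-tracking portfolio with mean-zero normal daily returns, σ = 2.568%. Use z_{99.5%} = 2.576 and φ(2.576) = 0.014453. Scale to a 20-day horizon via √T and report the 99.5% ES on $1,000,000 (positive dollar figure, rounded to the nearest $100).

$332,000

σ_{20d} = 2.568% × √20 = 11.484%.
ES multiplier = φ(z)/(1−α) = 0.014453/0.005 = 2.891.
ES = 11.484% × 2.891 = 33.200%; on $1,000,000: $332,000.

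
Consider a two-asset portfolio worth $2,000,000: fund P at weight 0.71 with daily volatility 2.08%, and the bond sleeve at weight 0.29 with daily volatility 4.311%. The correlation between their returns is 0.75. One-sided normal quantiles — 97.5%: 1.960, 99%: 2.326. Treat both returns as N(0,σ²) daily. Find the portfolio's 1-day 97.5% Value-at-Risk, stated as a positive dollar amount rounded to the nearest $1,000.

$100,000

σ_p² = 0.71²·2.08² + 0.29²·4.311² + 2·0.75·0.71·0.29·2.08·4.311 = 6.5133 (%²).
σ_p = √6.5133 = 2.552%.
VaR = 1.960 × 2.552% = 5.002%; on $2,000,000 that is $100,040.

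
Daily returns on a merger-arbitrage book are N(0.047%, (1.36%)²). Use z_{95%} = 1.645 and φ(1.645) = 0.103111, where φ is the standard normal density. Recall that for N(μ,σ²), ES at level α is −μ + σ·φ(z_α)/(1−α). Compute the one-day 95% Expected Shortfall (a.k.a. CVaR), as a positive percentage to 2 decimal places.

Tail multiplier: φ(z)/(1−α) = 0.103111 / 0.05 = 2.062.
ES = −(0.047%) + 1.36% × 2.062 = 2.757%.

2.76%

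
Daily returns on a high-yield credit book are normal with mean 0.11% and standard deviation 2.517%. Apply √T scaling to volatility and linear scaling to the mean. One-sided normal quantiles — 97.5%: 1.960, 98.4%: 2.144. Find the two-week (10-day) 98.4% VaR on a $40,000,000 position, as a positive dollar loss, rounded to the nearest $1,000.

σ_{10d} = 2.517% × √10 = 7.959%; μ_{10d} = 10 × 0.11% = 1.100%.
VaR = −(1.100%) + 2.144 × 7.959% = 15.964%.
On $40,000,000: 0.15964 × $40,000,000 = $6,385,600.

$6,386,000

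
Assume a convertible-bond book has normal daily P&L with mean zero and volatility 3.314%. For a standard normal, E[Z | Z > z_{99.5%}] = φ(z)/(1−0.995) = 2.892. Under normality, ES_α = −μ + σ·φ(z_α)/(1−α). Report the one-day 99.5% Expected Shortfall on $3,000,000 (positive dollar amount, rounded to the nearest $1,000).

ES = 3.314% × 2.892 = 9.584%.
On $3,000,000: 0.09584 × $3,000,000 = $287,520.

$288,000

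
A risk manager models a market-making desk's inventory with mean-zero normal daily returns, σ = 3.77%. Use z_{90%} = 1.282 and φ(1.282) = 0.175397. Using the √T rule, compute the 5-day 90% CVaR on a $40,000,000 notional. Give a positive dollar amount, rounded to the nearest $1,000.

σ_{5d} = 3.77% × √5 = 8.430%.
ES multiplier = φ(z)/(1−α) = 0.175397/0.1 = 1.754.
ES = 8.430% × 1.754 = 14.786%; on $40,000,000: $5,914,400.

$5,914,000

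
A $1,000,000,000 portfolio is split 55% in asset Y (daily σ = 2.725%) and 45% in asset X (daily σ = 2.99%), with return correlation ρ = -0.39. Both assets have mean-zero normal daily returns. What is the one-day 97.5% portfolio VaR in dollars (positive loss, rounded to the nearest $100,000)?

σ_p² = 0.55²·2.725² + 0.45²·2.99² + 2·-0.39·0.55·0.45·2.725·2.99 = 2.4837 (%²).
σ_p = √2.4837 = 1.576%.
At 97.5%, z = 1.960.
VaR = 1.960 × 1.576% = 3.089%; on $1,000,000,000 that is $30,890,000.

$30,900,000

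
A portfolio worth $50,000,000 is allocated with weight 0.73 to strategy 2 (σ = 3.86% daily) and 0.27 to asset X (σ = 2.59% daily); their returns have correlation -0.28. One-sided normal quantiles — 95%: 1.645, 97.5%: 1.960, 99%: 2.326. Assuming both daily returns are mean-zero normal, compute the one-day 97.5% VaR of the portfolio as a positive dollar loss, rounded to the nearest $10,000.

σ_p² = 0.73²·3.86² + 0.27²·2.59² + 2·-0.28·0.73·0.27·3.86·2.59 = 7.3255 (%²).
σ_p = √7.3255 = 2.707%.
VaR = 1.960 × 2.707% = 5.306%; on $50,000,000 that is $2,653,000.

$2,650,000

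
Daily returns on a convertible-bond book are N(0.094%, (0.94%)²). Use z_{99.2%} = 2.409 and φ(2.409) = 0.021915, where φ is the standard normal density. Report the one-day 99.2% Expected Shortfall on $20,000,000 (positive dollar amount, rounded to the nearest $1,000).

$496,000

Tail multiplier: φ(z)/(1−α) = 0.021915 / 0.008 = 2.739.
ES = −(0.094%) + 0.94% × 2.739 = 2.481%.
On $20,000,000: 0.02481 × $20,000,000 = $496,200.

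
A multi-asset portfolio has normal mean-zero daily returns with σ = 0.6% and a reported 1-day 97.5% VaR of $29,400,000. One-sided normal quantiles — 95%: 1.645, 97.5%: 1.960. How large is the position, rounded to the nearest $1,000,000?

VaR as a fraction of value: z·σ = 1.960 × 0.6% = 1.176%.
Position = $29,400,000 / 0.01176 = $2,500,000,000.

$2,500,000,000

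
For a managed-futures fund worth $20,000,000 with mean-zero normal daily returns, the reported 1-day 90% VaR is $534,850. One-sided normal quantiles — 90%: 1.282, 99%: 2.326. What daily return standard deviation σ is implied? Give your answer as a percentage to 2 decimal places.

2.09%

VaR as a fraction: $534,850 / $20,000,000 = 2.674%.
σ = VaR / z = 2.674% / 1.282 = 2.086%.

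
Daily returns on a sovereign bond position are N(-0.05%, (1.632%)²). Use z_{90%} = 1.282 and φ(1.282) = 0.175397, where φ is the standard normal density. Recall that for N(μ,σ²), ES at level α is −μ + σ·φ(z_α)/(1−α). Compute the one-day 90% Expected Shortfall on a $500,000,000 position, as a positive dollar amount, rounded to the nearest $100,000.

$14,600,000

Tail multiplier: φ(z)/(1−α) = 0.175397 / 0.1 = 1.754.
ES = −(-0.05%) + 1.632% × 1.754 = 2.913%.
On $500,000,000: 0.02913 × $500,000,000 = $14,565,000.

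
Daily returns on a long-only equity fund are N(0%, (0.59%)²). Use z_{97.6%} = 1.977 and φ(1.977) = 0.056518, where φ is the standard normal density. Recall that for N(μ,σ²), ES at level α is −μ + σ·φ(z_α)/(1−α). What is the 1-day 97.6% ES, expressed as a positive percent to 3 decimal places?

Tail multiplier: φ(z)/(1−α) = 0.056518 / 0.024 = 2.355.
ES = 0.59% × 2.355 = 1.389%.

1.389%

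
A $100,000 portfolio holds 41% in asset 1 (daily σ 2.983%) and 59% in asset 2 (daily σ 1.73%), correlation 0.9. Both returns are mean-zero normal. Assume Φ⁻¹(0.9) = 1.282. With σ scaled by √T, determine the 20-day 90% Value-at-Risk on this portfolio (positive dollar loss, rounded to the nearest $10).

$12,540

σ_p = √(0.41²·2.983² + 0.59²·1.73² + 2·0.9·0.41·0.59·2.983·1.73) = 2.187%.
σ_{20d} = 2.187% × √20 = 9.781%.
VaR = 1.282 × 9.781% = 12.539%; on $100,000 that is $12,539.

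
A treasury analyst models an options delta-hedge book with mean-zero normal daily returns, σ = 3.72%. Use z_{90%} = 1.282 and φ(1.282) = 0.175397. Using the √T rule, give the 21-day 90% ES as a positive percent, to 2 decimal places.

29.90%

σ_{21d} = 3.72% × √21 = 17.047%.
ES multiplier = φ(z)/(1−α) = 0.175397/0.1 = 1.754.
ES = 17.047% × 1.754 = 29.900%.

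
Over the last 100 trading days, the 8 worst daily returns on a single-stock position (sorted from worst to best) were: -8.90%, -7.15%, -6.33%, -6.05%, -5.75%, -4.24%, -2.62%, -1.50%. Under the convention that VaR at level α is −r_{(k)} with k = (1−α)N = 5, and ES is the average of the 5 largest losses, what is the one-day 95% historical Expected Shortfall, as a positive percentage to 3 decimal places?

6.836%

The 5 worst returns sum to -34.18%.
ES = −(-34.18%) / 5 = 6.836%.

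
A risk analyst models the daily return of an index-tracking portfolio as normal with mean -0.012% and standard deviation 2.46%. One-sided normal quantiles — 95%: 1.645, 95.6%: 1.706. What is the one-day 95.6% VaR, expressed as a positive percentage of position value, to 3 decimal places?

VaR = −μ + z·σ = −(-0.012%) + 1.706 × 2.46% = 4.209%.

4.209%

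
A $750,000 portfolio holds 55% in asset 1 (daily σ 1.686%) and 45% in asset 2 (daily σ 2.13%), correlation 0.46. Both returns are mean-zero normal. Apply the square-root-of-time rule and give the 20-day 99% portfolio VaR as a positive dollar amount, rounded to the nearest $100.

$125,700

σ_p = √(0.55²·1.686² + 0.45²·2.13² + 2·0.46·0.55·0.45·1.686·2.13) = 1.611%.
σ_{20d} = 1.611% × √20 = 7.205%.
z(99%) = 2.326.
VaR = 2.326 × 7.205% = 16.759%; on $750,000 that is $125,693.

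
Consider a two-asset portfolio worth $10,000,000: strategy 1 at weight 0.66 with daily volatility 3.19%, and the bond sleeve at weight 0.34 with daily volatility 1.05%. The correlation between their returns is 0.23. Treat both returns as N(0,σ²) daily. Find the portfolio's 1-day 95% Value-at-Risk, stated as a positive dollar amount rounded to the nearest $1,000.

σ_p² = 0.66²·3.19² + 0.34²·1.05² + 2·0.23·0.66·0.34·3.19·1.05 = 4.9059 (%²).
σ_p = √4.9059 = 2.215%.
At 95%, z = 1.645.
VaR = 1.645 × 2.215% = 3.644%; on $10,000,000 that is $364,400.

$364,000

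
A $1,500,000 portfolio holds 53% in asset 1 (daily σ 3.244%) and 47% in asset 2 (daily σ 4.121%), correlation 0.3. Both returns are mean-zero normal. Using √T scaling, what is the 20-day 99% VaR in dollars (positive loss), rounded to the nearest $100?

$460,400

σ_p = √(0.53²·3.244² + 0.47²·4.121² + 2·0.3·0.53·0.47·3.244·4.121) = 2.951%.
σ_{20d} = 2.951% × √20 = 13.197%.
z(99%) = 2.326.
VaR = 2.326 × 13.197% = 30.696%; on $1,500,000 that is $460,440.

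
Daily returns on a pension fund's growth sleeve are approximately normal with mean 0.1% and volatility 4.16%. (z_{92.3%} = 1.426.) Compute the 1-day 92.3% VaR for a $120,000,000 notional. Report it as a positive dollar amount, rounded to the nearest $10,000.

VaR = −μ + z·σ = −(0.1%) + 1.426 × 4.16% = 5.832%.
On $120,000,000: 0.05832 × $120,000,000 = $6,998,400.

$7,000,000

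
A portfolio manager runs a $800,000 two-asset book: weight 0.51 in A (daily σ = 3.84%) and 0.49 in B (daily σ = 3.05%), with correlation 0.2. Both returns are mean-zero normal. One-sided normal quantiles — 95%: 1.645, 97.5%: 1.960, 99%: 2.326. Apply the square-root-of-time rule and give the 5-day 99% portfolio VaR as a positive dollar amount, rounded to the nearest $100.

$112,000

σ_p = √(0.51²·3.84² + 0.49²·3.05² + 2·0.2·0.51·0.49·3.84·3.05) = 2.691%.
σ_{5d} = 2.691% × √5 = 6.017%.
VaR = 2.326 × 6.017% = 13.996%; on $800,000 that is $111,968.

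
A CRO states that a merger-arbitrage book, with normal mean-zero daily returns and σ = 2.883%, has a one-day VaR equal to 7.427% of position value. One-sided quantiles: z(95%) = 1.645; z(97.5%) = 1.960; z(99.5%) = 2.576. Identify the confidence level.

99.5%

Implied z = VaR/σ = 7.427 / 2.883 = 2.576.
This matches z(99.5%) = 2.576.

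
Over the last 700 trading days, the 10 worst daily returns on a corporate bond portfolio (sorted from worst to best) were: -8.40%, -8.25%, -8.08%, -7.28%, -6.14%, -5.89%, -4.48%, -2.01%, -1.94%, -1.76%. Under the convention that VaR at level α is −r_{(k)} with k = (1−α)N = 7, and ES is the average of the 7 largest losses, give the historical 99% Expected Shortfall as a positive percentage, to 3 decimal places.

6.931%

The 7 worst returns sum to -48.52%.
ES = −(-48.52%) / 7 = 6.9314…% ≈ 6.931%.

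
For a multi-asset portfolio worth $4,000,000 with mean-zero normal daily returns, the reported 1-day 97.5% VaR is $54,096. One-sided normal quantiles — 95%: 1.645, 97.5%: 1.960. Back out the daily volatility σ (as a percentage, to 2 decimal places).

VaR as a fraction: $54,096 / $4,000,000 = 1.352%.
σ = VaR / z = 1.352% / 1.960 = 0.690%.

0.69%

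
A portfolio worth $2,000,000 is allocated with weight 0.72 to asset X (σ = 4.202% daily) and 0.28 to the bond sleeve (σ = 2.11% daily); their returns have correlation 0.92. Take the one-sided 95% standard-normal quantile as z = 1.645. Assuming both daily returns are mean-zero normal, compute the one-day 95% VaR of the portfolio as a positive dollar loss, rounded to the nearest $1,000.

$118,000

σ_p² = 0.72²·4.202² + 0.28²·2.11² + 2·0.92·0.72·0.28·4.202·2.11 = 12.7912 (%²).
σ_p = √12.7912 = 3.576%.
VaR = 1.645 × 3.576% = 5.883%; on $2,000,000 that is $117,660.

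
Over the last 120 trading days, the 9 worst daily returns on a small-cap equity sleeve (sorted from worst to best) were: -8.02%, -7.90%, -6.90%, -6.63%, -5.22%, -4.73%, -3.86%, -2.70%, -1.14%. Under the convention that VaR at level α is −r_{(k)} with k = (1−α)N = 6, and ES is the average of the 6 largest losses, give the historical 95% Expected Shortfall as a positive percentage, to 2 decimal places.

The 6 worst returns sum to -39.40%.
ES = −(-39.40%) / 6 = 6.5666…% ≈ 6.57%.

6.57%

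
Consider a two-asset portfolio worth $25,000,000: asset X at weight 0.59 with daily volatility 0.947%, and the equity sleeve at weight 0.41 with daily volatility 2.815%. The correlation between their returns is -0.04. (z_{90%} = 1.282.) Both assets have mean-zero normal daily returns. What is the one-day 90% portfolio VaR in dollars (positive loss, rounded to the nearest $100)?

$404,500

σ_p² = 0.59²·0.947² + 0.41²·2.815² + 2·-0.04·0.59·0.41·0.947·2.815 = 1.5927 (%²).
σ_p = √1.5927 = 1.262%.
VaR = 1.282 × 1.262% = 1.618%; on $25,000,000 that is $404,500.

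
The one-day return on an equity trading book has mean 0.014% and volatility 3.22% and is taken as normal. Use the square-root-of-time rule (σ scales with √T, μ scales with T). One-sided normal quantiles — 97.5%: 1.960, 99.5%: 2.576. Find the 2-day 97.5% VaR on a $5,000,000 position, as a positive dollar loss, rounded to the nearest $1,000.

σ_{2d} = 3.22% × √2 = 4.554%; μ_{2d} = 2 × 0.014% = 0.028%.
VaR = −(0.028%) + 1.960 × 4.554% = 8.898%.
On $5,000,000: 0.08898 × $5,000,000 = $444,900.

$445,000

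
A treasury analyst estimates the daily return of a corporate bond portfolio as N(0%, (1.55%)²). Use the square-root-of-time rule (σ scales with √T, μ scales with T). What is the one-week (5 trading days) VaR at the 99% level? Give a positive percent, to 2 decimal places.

At 99%, z = 2.326.
σ_{5d} = 1.55% × √5 = 3.466%.
VaR = 2.326 × 3.466% = 8.062%.

8.06%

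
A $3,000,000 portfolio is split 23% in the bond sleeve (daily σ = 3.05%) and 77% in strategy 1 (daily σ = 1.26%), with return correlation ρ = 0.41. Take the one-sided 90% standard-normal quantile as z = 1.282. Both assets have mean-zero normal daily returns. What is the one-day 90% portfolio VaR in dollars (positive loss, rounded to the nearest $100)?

σ_p² = 0.23²·3.05² + 0.77²·1.26² + 2·0.41·0.23·0.77·3.05·1.26 = 1.9915 (%²).
σ_p = √1.9915 = 1.411%.
VaR = 1.282 × 1.411% = 1.809%; on $3,000,000 that is $54,270.

$54,300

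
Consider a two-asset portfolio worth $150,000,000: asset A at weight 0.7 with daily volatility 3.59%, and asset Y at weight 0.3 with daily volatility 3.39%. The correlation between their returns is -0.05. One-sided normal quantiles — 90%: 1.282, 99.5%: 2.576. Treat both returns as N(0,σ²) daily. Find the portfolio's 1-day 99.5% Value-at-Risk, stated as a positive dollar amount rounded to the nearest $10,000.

$10,290,000

σ_p² = 0.7²·3.59² + 0.3²·3.39² + 2·-0.05·0.7·0.3·3.59·3.39 = 7.0939 (%²).
σ_p = √7.0939 = 2.663%.
VaR = 2.576 × 2.663% = 6.860%; on $150,000,000 that is $10,290,000.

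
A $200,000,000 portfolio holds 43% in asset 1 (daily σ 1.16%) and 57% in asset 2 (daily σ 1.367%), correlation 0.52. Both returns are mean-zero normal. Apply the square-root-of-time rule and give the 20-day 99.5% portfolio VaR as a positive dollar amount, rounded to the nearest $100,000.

$25,900,000

σ_p = √(0.43²·1.16² + 0.57²·1.367² + 2·0.52·0.43·0.57·1.16·1.367) = 1.123%.
σ_{20d} = 1.123% × √20 = 5.022%.
z(99.5%) = 2.576.
VaR = 2.576 × 5.022% = 12.937%; on $200,000,000 that is $25,874,000.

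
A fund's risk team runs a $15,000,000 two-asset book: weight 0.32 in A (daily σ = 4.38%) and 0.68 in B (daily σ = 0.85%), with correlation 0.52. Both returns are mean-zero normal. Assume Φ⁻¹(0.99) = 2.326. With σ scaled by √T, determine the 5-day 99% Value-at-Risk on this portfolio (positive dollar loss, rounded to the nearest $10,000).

σ_p = √(0.32²·4.38² + 0.68²·0.85² + 2·0.52·0.32·0.68·4.38·0.85) = 1.772%.
σ_{5d} = 1.772% × √5 = 3.962%.
VaR = 2.326 × 3.962% = 9.216%; on $15,000,000 that is $1,382,400.

$1,380,000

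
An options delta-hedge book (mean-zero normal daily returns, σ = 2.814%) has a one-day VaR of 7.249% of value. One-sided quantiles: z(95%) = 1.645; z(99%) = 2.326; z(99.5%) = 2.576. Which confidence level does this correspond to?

99.5%

Implied z = VaR/σ = 7.249 / 2.814 = 2.576.
This matches z(99.5%) = 2.576.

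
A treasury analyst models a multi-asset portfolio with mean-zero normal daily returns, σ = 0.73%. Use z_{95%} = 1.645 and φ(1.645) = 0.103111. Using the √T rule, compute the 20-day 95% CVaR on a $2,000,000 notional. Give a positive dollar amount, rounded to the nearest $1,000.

σ_{20d} = 0.73% × √20 = 3.265%.
ES multiplier = φ(z)/(1−α) = 0.103111/0.05 = 2.062.
ES = 3.265% × 2.062 = 6.732%; on $2,000,000: $134,640.

$135,000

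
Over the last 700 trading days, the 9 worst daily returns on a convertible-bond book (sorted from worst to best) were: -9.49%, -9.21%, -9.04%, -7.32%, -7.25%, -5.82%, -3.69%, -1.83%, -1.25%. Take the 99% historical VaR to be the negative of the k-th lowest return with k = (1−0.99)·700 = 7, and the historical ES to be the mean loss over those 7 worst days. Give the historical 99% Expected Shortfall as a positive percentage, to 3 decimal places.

7.403%

The 7 worst returns sum to -51.82%.
ES = −(-51.82%) / 7 = 7.4028…% ≈ 7.403%.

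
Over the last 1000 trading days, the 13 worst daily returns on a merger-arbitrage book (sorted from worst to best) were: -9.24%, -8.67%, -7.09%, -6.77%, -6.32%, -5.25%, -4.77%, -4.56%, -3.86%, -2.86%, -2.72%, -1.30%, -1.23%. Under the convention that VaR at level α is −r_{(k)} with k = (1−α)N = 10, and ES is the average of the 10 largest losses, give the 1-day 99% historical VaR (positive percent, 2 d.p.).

2.86%

k = 10; the 10th lowest return is -2.86%, so VaR = 2.86%.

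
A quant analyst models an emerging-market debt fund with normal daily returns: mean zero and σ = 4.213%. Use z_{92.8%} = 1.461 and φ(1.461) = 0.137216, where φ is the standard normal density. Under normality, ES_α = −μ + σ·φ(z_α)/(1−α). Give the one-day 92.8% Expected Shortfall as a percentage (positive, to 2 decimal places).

8.03%

Tail multiplier: φ(z)/(1−α) = 0.137216 / 0.072 = 1.906.
ES = 4.213% × 1.906 = 8.030%.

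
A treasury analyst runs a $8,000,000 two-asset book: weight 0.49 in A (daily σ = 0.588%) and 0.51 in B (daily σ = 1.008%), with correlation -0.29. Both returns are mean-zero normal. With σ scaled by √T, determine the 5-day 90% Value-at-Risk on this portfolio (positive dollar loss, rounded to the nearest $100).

$117,200

σ_p = √(0.49²·0.588² + 0.51²·1.008² + 2·-0.29·0.49·0.51·0.588·1.008) = 0.511%.
σ_{5d} = 0.511% × √5 = 1.143%.
z(90%) = 1.282.
VaR = 1.282 × 1.143% = 1.465%; on $8,000,000 that is $117,200.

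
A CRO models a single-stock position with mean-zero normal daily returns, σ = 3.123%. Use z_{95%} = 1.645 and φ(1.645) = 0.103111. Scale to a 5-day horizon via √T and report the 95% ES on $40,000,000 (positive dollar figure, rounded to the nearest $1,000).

σ_{5d} = 3.123% × √5 = 6.983%.
ES multiplier = φ(z)/(1−α) = 0.103111/0.05 = 2.062.
ES = 6.983% × 2.062 = 14.399%; on $40,000,000: $5,759,600.

$5,760,000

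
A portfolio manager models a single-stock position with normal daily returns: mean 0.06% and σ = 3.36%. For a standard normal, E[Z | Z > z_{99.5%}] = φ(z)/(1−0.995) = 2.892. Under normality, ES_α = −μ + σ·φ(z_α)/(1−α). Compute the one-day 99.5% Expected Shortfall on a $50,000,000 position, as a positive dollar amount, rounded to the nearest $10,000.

$4,830,000

ES = −(0.06%) + 3.36% × 2.892 = 9.657%.
On $50,000,000: 0.09657 × $50,000,000 = $4,828,500.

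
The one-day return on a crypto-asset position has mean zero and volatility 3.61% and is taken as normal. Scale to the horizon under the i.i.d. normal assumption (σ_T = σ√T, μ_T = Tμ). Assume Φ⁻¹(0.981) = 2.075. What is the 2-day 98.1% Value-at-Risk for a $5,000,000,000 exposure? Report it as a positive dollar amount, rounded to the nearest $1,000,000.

$530,000,000

σ_{2d} = 3.61% × √2 = 5.105%.
VaR = 2.075 × 5.105% = 10.593%.
On $5,000,000,000: 0.10593 × $5,000,000,000 = $529,650,000.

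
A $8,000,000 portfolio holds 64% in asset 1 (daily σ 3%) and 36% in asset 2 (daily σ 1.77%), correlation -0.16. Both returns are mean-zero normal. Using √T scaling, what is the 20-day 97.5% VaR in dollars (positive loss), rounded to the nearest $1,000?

$1,349,000

σ_p = √(0.64²·3² + 0.36²·1.77² + 2·-0.16·0.64·0.36·3·1.77) = 1.924%.
σ_{20d} = 1.924% × √20 = 8.604%.
z(97.5%) = 1.960.
VaR = 1.960 × 8.604% = 16.864%; on $8,000,000 that is $1,349,120.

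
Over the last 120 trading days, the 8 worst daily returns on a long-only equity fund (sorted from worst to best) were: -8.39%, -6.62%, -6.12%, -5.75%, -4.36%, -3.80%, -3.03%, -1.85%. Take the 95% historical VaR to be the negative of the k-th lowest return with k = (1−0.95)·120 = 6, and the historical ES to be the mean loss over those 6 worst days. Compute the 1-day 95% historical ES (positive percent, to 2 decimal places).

5.84%

The 6 worst returns sum to -35.04%.
ES = −(-35.04%) / 6 = 5.84%.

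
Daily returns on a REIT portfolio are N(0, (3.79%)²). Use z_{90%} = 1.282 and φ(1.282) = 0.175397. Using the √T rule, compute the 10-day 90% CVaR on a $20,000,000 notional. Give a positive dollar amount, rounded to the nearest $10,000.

$4,200,000

σ_{10d} = 3.79% × √10 = 11.985%.
ES multiplier = φ(z)/(1−α) = 0.175397/0.1 = 1.754.
ES = 11.985% × 1.754 = 21.022%; on $20,000,000: $4,204,400.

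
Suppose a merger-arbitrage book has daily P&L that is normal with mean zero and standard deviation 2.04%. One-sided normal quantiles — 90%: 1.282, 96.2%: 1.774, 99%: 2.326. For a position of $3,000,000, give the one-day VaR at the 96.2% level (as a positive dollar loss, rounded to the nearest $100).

VaR = z·σ = 1.774 × 2.04% = 3.619%.
On $3,000,000: 0.03619 × $3,000,000 = $108,570.

$108,600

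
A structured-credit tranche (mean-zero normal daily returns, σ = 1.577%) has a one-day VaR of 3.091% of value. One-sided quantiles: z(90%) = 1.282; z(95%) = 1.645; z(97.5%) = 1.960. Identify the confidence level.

97.5%

Implied z = VaR/σ = 3.091 / 1.577 = 1.960.
This matches z(97.5%) = 1.960.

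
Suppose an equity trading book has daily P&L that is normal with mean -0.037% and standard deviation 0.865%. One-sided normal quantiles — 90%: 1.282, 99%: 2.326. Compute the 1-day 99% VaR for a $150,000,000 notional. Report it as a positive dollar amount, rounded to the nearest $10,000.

$3,070,000

VaR = −μ + z·σ = −(-0.037%) + 2.326 × 0.865% = 2.049%.
On $150,000,000: 0.02049 × $150,000,000 = $3,073,500.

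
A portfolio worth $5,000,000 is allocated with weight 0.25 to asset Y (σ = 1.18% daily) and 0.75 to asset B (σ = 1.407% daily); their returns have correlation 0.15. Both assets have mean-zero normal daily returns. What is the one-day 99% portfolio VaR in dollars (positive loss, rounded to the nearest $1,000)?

$132,000

σ_p² = 0.25²·1.18² + 0.75²·1.407² + 2·0.15·0.25·0.75·1.18·1.407 = 1.2940 (%²).
σ_p = √1.2940 = 1.138%.
At 99%, z = 2.326.
VaR = 2.326 × 1.138% = 2.647%; on $5,000,000 that is $132,350.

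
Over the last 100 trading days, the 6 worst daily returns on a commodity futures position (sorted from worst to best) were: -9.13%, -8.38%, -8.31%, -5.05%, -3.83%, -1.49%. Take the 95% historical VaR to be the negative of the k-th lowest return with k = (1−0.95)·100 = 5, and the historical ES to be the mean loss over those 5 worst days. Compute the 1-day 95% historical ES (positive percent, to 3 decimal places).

6.940%

The 5 worst returns sum to -34.70%.
ES = −(-34.70%) / 5 = 6.94% ≈ 6.940%.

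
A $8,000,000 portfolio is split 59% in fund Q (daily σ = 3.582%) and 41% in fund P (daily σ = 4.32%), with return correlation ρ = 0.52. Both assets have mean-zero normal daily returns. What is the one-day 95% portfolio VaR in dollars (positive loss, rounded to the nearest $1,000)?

σ_p² = 0.59²·3.582² + 0.41²·4.32² + 2·0.52·0.59·0.41·3.582·4.32 = 11.4965 (%²).
σ_p = √11.4965 = 3.391%.
At 95%, z = 1.645.
VaR = 1.645 × 3.391% = 5.578%; on $8,000,000 that is $446,240.

$446,000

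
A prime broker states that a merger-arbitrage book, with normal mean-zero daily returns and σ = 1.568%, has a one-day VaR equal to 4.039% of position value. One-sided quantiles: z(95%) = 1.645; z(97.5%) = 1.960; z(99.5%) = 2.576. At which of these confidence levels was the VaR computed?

99.5%

Implied z = VaR/σ = 4.039 / 1.568 = 2.576.
This matches z(99.5%) = 2.576.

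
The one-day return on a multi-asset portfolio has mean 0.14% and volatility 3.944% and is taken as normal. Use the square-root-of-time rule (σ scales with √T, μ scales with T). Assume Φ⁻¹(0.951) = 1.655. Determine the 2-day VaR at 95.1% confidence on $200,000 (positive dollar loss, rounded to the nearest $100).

σ_{2d} = 3.944% × √2 = 5.578%; μ_{2d} = 2 × 0.14% = 0.280%.
VaR = −(0.280%) + 1.655 × 5.578% = 8.952%.
On $200,000: 0.08952 × $200,000 = $17,904.

$17,900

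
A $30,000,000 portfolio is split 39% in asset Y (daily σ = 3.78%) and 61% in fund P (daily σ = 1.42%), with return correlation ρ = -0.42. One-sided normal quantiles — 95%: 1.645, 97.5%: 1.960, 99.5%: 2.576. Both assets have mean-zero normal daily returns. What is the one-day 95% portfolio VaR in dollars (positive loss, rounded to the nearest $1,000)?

σ_p² = 0.39²·3.78² + 0.61²·1.42² + 2·-0.42·0.39·0.61·3.78·1.42 = 1.8509 (%²).
σ_p = √1.8509 = 1.360%.
VaR = 1.645 × 1.360% = 2.237%; on $30,000,000 that is $671,100.

$671,000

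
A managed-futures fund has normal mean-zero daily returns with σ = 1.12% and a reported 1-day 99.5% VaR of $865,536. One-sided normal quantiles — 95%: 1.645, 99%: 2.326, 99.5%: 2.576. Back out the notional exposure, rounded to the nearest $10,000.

$30,000,000

VaR as a fraction of value: z·σ = 2.576 × 1.12% = 2.88512%.
Position = $865,536 / 0.0288512 = $30,000,000.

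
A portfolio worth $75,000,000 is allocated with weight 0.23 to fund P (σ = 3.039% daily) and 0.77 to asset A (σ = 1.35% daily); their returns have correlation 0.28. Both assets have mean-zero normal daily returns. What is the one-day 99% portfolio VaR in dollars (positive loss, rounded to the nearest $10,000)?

σ_p² = 0.23²·3.039² + 0.77²·1.35² + 2·0.28·0.23·0.77·3.039·1.35 = 1.9760 (%²).
σ_p = √1.9760 = 1.406%.
At 99%, z = 2.326.
VaR = 2.326 × 1.406% = 3.270%; on $75,000,000 that is $2,452,500.

$2,450,000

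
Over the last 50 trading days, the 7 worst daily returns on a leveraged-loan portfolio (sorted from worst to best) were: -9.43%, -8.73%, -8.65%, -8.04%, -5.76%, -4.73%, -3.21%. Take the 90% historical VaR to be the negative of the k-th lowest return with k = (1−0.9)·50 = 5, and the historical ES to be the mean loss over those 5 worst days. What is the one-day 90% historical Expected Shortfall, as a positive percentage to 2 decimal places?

The 5 worst returns sum to -40.61%.
ES = −(-40.61%) / 5 = 8.122% ≈ 8.12%.

8.12%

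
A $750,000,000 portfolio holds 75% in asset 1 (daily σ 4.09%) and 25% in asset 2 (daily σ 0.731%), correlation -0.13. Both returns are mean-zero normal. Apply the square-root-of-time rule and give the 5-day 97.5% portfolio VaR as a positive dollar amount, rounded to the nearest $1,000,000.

$100,000,000

σ_p = √(0.75²·4.09² + 0.25²·0.731² + 2·-0.13·0.75·0.25·4.09·0.731) = 3.049%.
σ_{5d} = 3.049% × √5 = 6.818%.
z(97.5%) = 1.960.
VaR = 1.960 × 6.818% = 13.363%; on $750,000,000 that is $100,222,500.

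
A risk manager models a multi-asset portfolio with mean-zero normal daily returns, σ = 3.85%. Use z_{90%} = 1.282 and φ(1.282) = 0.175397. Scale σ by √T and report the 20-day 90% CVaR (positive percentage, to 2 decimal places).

σ_{20d} = 3.85% × √20 = 17.218%.
ES multiplier = φ(z)/(1−α) = 0.175397/0.1 = 1.754.
ES = 17.218% × 1.754 = 30.200%.

30.20%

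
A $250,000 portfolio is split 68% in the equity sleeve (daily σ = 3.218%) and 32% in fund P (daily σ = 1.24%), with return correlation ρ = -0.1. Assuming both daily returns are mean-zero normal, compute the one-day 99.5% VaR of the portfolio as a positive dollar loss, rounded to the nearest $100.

σ_p² = 0.68²·3.218² + 0.32²·1.24² + 2·-0.1·0.68·0.32·3.218·1.24 = 4.7722 (%²).
σ_p = √4.7722 = 2.185%.
At 99.5%, z = 2.576.
VaR = 2.576 × 2.185% = 5.629%; on $250,000 that is $14,072.

$14,100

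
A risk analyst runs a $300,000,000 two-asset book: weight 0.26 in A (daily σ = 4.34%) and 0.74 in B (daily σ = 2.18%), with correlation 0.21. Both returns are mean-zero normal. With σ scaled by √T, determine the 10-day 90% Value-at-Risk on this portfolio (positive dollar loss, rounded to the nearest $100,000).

$26,200,000

σ_p = √(0.26²·4.34² + 0.74²·2.18² + 2·0.21·0.26·0.74·4.34·2.18) = 2.154%.
σ_{10d} = 2.154% × √10 = 6.812%.
z(90%) = 1.282.
VaR = 1.282 × 6.812% = 8.733%; on $300,000,000 that is $26,199,000.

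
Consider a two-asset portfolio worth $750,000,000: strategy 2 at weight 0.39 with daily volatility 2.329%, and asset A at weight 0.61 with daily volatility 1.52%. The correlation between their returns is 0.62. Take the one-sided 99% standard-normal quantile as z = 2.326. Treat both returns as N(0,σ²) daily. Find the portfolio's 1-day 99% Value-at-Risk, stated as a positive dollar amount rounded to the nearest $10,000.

σ_p² = 0.39²·2.329² + 0.61²·1.52² + 2·0.62·0.39·0.61·2.329·1.52 = 2.7290 (%²).
σ_p = √2.7290 = 1.652%.
VaR = 2.326 × 1.652% = 3.843%; on $750,000,000 that is $28,822,500.

$28,820,000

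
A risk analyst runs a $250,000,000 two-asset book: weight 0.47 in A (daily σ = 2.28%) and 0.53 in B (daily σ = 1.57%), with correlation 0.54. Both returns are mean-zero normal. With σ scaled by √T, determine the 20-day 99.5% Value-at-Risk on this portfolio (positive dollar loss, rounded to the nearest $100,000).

$48,200,000

σ_p = √(0.47²·2.28² + 0.53²·1.57² + 2·0.54·0.47·0.53·2.28·1.57) = 1.674%.
σ_{20d} = 1.674% × √20 = 7.486%.
z(99.5%) = 2.576.
VaR = 2.576 × 7.486% = 19.284%; on $250,000,000 that is $48,210,000.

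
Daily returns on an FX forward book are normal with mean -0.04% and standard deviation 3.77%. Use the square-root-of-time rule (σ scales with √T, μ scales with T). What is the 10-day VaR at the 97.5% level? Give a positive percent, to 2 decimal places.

23.77%

At 97.5%, z = 1.960.
σ_{10d} = 3.77% × √10 = 11.922%; μ_{10d} = 10 × -0.04% = -0.400%.
VaR = −(-0.400%) + 1.960 × 11.922% = 23.767%.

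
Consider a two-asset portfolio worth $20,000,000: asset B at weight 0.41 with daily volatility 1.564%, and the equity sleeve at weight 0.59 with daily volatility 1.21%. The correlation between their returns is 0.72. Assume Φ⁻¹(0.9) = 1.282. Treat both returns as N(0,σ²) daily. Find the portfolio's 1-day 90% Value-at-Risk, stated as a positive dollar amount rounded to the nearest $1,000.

$322,000

σ_p² = 0.41²·1.564² + 0.59²·1.21² + 2·0.72·0.41·0.59·1.564·1.21 = 1.5800 (%²).
σ_p = √1.5800 = 1.257%.
VaR = 1.282 × 1.257% = 1.611%; on $20,000,000 that is $322,200.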